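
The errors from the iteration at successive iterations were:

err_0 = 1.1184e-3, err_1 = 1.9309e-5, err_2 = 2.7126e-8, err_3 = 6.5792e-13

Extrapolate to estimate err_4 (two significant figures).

First estimate the order: p ≈ ln(err_3/err_2) / ln(err_2/err_1) = ln(6.5792e-13/2.7126e-8)/ln(2.7126e-8/1.9309e-5) = ln(2.42542e-05)/ln(0.00140484) ≈ 1.6180.
Then err_4 ≈ err_3·(err_3/err_2)^p = 6.5792e-13·(2.42542e-05)^1.6180 = 6.5792e-13·3.40867e-08 ≈ 2.243e-20.

2.2e-20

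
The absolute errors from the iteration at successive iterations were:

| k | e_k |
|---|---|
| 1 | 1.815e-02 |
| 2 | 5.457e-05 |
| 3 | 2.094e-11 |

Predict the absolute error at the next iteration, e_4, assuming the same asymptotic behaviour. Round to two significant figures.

First estimate the order: p ≈ ln(e_3/e_2) / ln(e_2/e_1) = ln(2.094e-11/5.457e-05)/ln(5.457e-05/1.815e-02) = ln(3.83727e-07)/ln(0.00300661) ≈ 2.5441.
Then e_4 ≈ e_3·(e_3/e_2)^p = 2.094e-11·(3.83727e-07)^2.5441 = 2.094e-11·4.75457e-17 ≈ 9.956e-28.

1.0e-27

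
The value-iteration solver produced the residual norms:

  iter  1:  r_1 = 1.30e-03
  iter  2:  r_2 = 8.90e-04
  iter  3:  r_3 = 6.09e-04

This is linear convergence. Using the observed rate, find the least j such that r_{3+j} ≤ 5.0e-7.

Rate ρ ≈ r_3/r_2 = 6.09e-04/8.90e-04 = 0.6843.
After j more steps, r_{3+j} ≈ 6.09e-04·ρ^j; need ρ^j ≤ 5.0e-7/6.09e-04 = 0.000821018.
j ≥ ln(0.000821018)/ln(0.6843) = -7.1050/-0.37936 = 18.729.
So 19 more iterations are needed.

19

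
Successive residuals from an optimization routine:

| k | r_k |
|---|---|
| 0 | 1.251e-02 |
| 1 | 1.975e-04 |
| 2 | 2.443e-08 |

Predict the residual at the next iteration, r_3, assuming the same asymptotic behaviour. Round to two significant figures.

8.2e-17

First estimate the order: p ≈ ln(r_2/r_1) / ln(r_1/r_0) = ln(2.443e-08/1.975e-04)/ln(1.975e-04/1.251e-02) = ln(0.000123696)/ln(0.0157874) ≈ 2.1689.
Then r_3 ≈ r_2·(r_2/r_1)^p = 2.443e-08·(0.000123696)^2.1689 = 2.443e-08·3.34742e-09 ≈ 8.178e-17.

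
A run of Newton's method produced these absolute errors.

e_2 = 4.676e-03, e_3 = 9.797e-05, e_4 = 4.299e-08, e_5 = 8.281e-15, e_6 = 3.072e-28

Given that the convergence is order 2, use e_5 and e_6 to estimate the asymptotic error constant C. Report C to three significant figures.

4.48

C ≈ e_6 / e_5^2
  = 3.072e-28 / (8.281e-15)^2
  = 3.072e-28 / 6.8575e-29 ≈ 4.4798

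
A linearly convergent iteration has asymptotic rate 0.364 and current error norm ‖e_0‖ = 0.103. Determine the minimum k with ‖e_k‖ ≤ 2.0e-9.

After k steps, ‖e_k‖ ≈ 0.103·0.364^k.
Need 0.364^k ≤ 2.0e-9/0.103 = 1.94175e-08.
k ≥ ln(1.94175e-08)/ln(0.364) = -17.7571/-1.01060 = 17.571.
Smallest integer k = 18.

18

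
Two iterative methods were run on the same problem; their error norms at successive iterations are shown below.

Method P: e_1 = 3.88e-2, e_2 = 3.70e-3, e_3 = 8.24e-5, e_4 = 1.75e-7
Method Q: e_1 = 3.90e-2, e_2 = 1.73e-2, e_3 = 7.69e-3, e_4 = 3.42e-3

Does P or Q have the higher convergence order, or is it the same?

Method P: p ≈ ln(1.75e-7/8.24e-5)/ln(8.24e-5/3.70e-3) ≈ 1.62.
Method Q: p ≈ ln(3.42e-3/7.69e-3)/ln(7.69e-3/1.73e-2) ≈ 1.00.
Method P has the higher order (≈1.6 vs ≈1.0).

P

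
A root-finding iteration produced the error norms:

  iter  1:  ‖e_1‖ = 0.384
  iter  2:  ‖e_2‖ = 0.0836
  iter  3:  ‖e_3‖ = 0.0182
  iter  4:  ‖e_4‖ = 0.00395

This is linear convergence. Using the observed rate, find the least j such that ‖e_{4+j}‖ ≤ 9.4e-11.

12

Rate ρ ≈ ‖e_4‖/‖e_3‖ = 0.00395/0.0182 = 0.2170.
After j more steps, ‖e_{4+j}‖ ≈ 0.00395·ρ^j; need ρ^j ≤ 9.4e-11/0.00395 = 2.37975e-08.
j ≥ ln(2.37975e-08)/ln(0.2170) = -17.5537/-1.52786 = 11.489.
So 12 more iterations are needed.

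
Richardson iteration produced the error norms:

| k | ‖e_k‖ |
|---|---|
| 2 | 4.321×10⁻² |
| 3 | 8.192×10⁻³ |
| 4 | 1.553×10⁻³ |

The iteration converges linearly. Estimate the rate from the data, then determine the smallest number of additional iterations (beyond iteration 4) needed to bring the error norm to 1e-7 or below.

Rate ρ ≈ ‖e_4‖/‖e_3‖ = 1.553×10⁻³/8.192×10⁻³ = 0.1896.
After j more steps, ‖e_{4+j}‖ ≈ 1.553×10⁻³·ρ^j; need ρ^j ≤ 1e-7/1.553×10⁻³ = 6.43915e-05.
j ≥ ln(6.43915e-05)/ln(0.1896) = -9.6505/-1.66284 = 5.804.
So 6 more iterations are needed.

6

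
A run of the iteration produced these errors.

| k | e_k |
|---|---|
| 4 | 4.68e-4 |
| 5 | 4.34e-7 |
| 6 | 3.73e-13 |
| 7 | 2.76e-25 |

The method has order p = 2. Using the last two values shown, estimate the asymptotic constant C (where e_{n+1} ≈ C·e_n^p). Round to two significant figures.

2.0

C ≈ e_7 / e_6^2
  = 2.76e-25 / (3.73e-13)^2
  = 2.76e-25 / 1.39129e-25 ≈ 1.9838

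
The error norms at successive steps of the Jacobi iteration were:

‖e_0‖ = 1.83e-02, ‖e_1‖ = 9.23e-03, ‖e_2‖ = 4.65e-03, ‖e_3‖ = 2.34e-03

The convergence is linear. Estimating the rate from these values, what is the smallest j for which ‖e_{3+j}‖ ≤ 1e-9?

22

Rate ρ ≈ ‖e_3‖/‖e_2‖ = 2.34e-03/4.65e-03 = 0.5032.
After j more steps, ‖e_{3+j}‖ ≈ 2.34e-03·ρ^j; need ρ^j ≤ 1e-9/2.34e-03 = 4.2735e-07.
j ≥ ln(4.2735e-07)/ln(0.5032) = -14.6657/-0.68677 = 21.355.
So 22 more iterations are needed.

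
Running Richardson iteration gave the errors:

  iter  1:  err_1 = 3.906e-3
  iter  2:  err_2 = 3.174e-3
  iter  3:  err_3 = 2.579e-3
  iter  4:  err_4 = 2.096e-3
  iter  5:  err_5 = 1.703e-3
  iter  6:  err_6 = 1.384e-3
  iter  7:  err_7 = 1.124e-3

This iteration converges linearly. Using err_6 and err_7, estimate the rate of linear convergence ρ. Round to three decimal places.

ρ ≈ err_7/err_6 = 1.124e-3/1.384e-3 = 0.81214

0.812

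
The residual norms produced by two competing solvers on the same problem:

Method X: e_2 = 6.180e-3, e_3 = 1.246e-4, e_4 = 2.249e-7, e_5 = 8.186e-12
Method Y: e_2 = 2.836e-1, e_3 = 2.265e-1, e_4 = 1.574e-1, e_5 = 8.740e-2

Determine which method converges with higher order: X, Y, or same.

Method X: p ≈ ln(8.186e-12/2.249e-7)/ln(2.249e-7/1.246e-4) ≈ 1.62.
Method Y: p ≈ ln(8.740e-2/1.574e-1)/ln(1.574e-1/2.265e-1) ≈ 1.62.
Both orders ≈ 1.6 — effectively the same.

same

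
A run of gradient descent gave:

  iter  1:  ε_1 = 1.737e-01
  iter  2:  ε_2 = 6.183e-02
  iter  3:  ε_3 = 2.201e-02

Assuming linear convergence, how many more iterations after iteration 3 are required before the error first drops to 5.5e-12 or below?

Rate ρ ≈ ε_3/ε_2 = 2.201e-02/6.183e-02 = 0.3560.
After j more steps, ε_{3+j} ≈ 2.201e-02·ρ^j; need ρ^j ≤ 5.5e-12/2.201e-02 = 2.49886e-10.
j ≥ ln(2.49886e-10)/ln(0.3560) = -22.1100/-1.03282 = 21.407.
So 22 more iterations are needed.

22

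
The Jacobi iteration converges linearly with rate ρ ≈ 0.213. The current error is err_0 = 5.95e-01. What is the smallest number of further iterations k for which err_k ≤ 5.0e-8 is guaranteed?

After k steps, err_k ≈ 5.95e-01·0.213^k.
Need 0.213^k ≤ 5.0e-8/5.95e-01 = 8.40336e-08.
k ≥ ln(8.40336e-08)/ln(0.213) = -16.2920/-1.54646 = 10.535.
Smallest integer k = 11.

11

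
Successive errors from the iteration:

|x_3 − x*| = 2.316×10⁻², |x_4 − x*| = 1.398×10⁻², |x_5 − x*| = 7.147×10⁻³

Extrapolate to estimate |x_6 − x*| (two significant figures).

2.9e-3

First estimate the order: p ≈ ln(|x_5 − x*|/|x_4 − x*|) / ln(|x_4 − x*|/|x_3 − x*|) = ln(7.147×10⁻³/1.398×10⁻²)/ln(1.398×10⁻²/2.316×10⁻²) = ln(0.51123)/ln(0.603627) ≈ 1.3291.
Then |x_6 − x*| ≈ |x_5 − x*|·(|x_5 − x*|/|x_4 − x*|)^p = 7.147×10⁻³·(0.51123)^1.3291 = 7.147×10⁻³·0.409942 ≈ 0.00293.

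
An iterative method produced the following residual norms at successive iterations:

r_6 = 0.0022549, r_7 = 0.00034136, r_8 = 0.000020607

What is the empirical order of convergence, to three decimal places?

1.487

p ≈ ln(r_8/r_7) / ln(r_7/r_6)
  = ln(0.000020607/0.00034136) / ln(0.00034136/0.0022549)
  = ln(0.0603674) / ln(0.151386)
  = -2.807306 / -1.887922 ≈ 1.486982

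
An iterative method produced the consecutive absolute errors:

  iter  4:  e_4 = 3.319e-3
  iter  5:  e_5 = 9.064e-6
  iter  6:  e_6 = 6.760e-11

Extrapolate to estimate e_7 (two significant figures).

3.8e-21

First estimate the order: p ≈ ln(e_6/e_5) / ln(e_5/e_4) = ln(6.760e-11/9.064e-6)/ln(9.064e-6/3.319e-3) = ln(7.45808e-06)/ln(0.00273094) ≈ 2.0000.
Then e_7 ≈ e_6·(e_6/e_5)^p = 6.760e-11·(7.45808e-06)^2.0000 = 6.760e-11·5.5623e-11 ≈ 3.76e-21.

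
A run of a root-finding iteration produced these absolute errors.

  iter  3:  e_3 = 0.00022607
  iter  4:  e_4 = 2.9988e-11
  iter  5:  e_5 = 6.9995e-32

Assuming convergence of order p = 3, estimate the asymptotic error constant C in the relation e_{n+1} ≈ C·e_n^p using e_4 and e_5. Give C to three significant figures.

C ≈ e_5 / e_4^3
  = 6.9995e-32 / (2.9988e-11)^3
  = 6.9995e-32 / 2.69676e-32 ≈ 2.5955

2.60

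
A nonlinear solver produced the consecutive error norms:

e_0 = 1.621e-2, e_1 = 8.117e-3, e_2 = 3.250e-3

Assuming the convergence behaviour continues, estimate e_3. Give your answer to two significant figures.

9.7e-4

First estimate the order: p ≈ ln(e_2/e_1) / ln(e_1/e_0) = ln(3.250e-3/8.117e-3)/ln(8.117e-3/1.621e-2) = ln(0.400394)/ln(0.50074) ≈ 1.3233.
Then e_3 ≈ e_2·(e_2/e_1)^p = 3.250e-3·(0.400394)^1.3233 = 3.250e-3·0.297832 ≈ 0.000968.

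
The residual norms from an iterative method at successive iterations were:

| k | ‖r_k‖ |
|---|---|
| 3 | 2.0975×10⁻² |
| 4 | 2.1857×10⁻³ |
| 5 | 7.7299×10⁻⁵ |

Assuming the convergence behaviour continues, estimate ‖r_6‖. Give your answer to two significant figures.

First estimate the order: p ≈ ln(‖r_5‖/‖r_4‖) / ln(‖r_4‖/‖r_3‖) = ln(7.7299×10⁻⁵/2.1857×10⁻³)/ln(2.1857×10⁻³/2.0975×10⁻²) = ln(0.0353658)/ln(0.104205) ≈ 1.4779.
Then ‖r_6‖ ≈ ‖r_5‖·(‖r_5‖/‖r_4‖)^p = 7.7299×10⁻⁵·(0.0353658)^1.4779 = 7.7299×10⁻⁵·0.00716063 ≈ 5.535e-07.

5.5e-7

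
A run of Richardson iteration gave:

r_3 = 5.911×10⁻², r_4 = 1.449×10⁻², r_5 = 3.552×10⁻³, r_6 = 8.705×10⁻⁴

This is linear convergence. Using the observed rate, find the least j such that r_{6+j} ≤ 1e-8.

9

Rate ρ ≈ r_6/r_5 = 8.705×10⁻⁴/3.552×10⁻³ = 0.2451.
After j more steps, r_{6+j} ≈ 8.705×10⁻⁴·ρ^j; need ρ^j ≤ 1e-8/8.705×10⁻⁴ = 1.14877e-05.
j ≥ ln(1.14877e-05)/ln(0.2451) = -11.3742/-1.40609 = 8.089.
So 9 more iterations are needed.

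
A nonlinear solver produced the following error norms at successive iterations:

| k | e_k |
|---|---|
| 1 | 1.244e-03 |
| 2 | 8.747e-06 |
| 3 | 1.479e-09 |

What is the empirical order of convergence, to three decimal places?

1.752

p ≈ ln(e_3/e_2) / ln(e_2/e_1)
  = ln(1.479e-09/8.747e-06) / ln(8.747e-06/1.244e-03)
  = ln(0.000169087) / ln(0.00703135)
  = -8.685097 / -4.957377 ≈ 1.751954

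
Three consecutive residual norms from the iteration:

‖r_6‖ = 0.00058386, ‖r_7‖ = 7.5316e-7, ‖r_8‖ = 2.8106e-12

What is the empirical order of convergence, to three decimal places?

1.879

p ≈ ln(‖r_8‖/‖r_7‖) / ln(‖r_7‖/‖r_6‖)
  = ln(2.8106e-12/7.5316e-7) / ln(7.5316e-7/0.00058386)
  = ln(3.73174e-06) / ln(0.00128997)
  = -12.498636 / -6.653136 ≈ 1.878608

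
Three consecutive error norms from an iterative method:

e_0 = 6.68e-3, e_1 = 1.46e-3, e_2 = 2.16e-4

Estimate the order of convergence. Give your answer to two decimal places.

p ≈ ln(e_2/e_1) / ln(e_1/e_0)
  = ln(2.16e-4/1.46e-3) / ln(1.46e-3/6.68e-3)
  = ln(0.147945) / ln(0.218563)
  = -1.91091 / -1.52068 ≈ 1.25662

1.26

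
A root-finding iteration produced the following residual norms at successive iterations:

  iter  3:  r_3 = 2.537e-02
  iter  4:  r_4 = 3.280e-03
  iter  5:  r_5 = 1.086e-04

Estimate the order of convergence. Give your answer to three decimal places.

p ≈ ln(r_5/r_4) / ln(r_4/r_3)
  = ln(1.086e-04/3.280e-03) / ln(3.280e-03/2.537e-02)
  = ln(0.0331098) / ln(0.129287)
  = -3.407926 / -2.045721 ≈ 1.665880

1.666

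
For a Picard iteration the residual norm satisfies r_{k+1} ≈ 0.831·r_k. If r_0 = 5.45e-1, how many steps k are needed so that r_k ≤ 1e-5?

59

After k steps, r_k ≈ 5.45e-1·0.831^k.
Need 0.831^k ≤ 1e-5/5.45e-1 = 1.83486e-05.
k ≥ ln(1.83486e-05)/ln(0.831) = -10.9060/-0.18513 = 58.910.
Smallest integer k = 59.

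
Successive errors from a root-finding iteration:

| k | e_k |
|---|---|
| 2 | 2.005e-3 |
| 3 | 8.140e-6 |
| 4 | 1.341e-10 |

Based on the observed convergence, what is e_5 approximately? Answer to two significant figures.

First estimate the order: p ≈ ln(e_4/e_3) / ln(e_3/e_2) = ln(1.341e-10/8.140e-6)/ln(8.140e-6/2.005e-3) = ln(1.64742e-05)/ln(0.00405985) ≈ 2.0001.
Then e_5 ≈ e_4·(e_4/e_3)^p = 1.341e-10·(1.64742e-05)^2.0001 = 1.341e-10·2.71101e-10 ≈ 3.635e-20.

3.6e-20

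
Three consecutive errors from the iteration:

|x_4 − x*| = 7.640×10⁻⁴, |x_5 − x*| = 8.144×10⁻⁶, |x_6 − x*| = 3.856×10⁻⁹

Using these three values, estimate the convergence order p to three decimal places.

p ≈ ln(|x_6 − x*|/|x_5 − x*|) / ln(|x_5 − x*|/|x_4 − x*|)
  = ln(3.856×10⁻⁹/8.144×10⁻⁶) / ln(8.144×10⁻⁶/7.640×10⁻⁴)
  = ln(0.000473477) / ln(0.0106597)
  = -7.655407 / -4.541285 ≈ 1.685736

1.686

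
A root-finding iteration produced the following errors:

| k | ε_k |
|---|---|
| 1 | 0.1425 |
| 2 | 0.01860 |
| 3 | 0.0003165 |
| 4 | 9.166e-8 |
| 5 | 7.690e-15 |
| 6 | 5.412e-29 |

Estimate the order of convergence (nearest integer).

2

Consecutive ratios: ε_6/ε_5 = 5.412e-29/7.690e-15 = 7.03771e-15, ε_5/ε_4 = 7.690e-15/9.166e-8 = 8.3897e-08.
p ≈ ln(7.03771e-15)/ln(8.3897e-08) = -32.5875/-16.2937 ≈ 2.00.
So the convergence is quadratic (order 2).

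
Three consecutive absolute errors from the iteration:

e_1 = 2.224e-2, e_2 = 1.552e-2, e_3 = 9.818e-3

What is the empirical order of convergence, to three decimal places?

p ≈ ln(e_3/e_2) / ln(e_2/e_1)
  = ln(9.818e-3/1.552e-2) / ln(1.552e-2/2.224e-2)
  = ln(0.632603) / ln(0.697842)
  = -0.457912 / -0.359763 ≈ 1.272816

1.273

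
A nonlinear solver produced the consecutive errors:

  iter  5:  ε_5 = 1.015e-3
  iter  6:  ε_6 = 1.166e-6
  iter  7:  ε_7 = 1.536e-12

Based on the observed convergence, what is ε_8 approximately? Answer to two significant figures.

2.7e-24

First estimate the order: p ≈ ln(ε_7/ε_6) / ln(ε_6/ε_5) = ln(1.536e-12/1.166e-6)/ln(1.166e-6/1.015e-3) = ln(1.31732e-06)/ln(0.00114877) ≈ 2.0003.
Then ε_8 ≈ ε_7·(ε_7/ε_6)^p = 1.536e-12·(1.31732e-06)^2.0003 = 1.536e-12·1.7283e-12 ≈ 2.655e-24.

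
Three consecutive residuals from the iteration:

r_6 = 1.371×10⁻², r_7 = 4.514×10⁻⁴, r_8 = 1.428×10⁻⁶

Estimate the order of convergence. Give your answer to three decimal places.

p ≈ ln(r_8/r_7) / ln(r_7/r_6)
  = ln(1.428×10⁻⁶/4.514×10⁻⁴) / ln(4.514×10⁻⁴/1.371×10⁻²)
  = ln(0.00316349) / ln(0.0329249)
  = -5.756079 / -3.413526 ≈ 1.686256

1.686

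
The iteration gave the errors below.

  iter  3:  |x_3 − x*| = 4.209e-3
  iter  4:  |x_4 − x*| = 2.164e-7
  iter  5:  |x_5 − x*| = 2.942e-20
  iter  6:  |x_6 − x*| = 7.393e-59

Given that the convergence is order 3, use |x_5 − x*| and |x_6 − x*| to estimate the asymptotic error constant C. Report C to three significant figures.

2.90

C ≈ |x_6 − x*| / |x_5 − x*|^3
  = 7.393e-59 / (2.942e-20)^3
  = 7.393e-59 / 2.54641e-59 ≈ 2.9033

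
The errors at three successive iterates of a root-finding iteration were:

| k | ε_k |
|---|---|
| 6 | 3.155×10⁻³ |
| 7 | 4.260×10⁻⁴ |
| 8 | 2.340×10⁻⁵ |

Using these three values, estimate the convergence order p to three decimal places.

p ≈ ln(ε_8/ε_7) / ln(ε_7/ε_6)
  = ln(2.340×10⁻⁵/4.260×10⁻⁴) / ln(4.260×10⁻⁴/3.155×10⁻³)
  = ln(0.0549296) / ln(0.135024)
  = -2.901703 / -2.002303 ≈ 1.449183

1.449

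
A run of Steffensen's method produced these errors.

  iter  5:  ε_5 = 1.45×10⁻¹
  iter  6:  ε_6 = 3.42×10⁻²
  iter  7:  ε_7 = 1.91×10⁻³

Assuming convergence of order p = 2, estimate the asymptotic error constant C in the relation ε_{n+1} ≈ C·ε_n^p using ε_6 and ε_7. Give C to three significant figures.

1.63

C ≈ ε_7 / ε_6^2
  = 1.91×10⁻³ / (3.42×10⁻²)^2
  = 1.91×10⁻³ / 0.00116964 ≈ 1.633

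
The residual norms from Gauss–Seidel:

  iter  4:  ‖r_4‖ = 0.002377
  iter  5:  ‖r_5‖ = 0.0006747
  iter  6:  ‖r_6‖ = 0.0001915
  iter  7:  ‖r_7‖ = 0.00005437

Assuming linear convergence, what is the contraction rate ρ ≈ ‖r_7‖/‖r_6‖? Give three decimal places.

ρ ≈ ‖r_7‖/‖r_6‖ = 0.00005437/0.0001915 = 0.28392

0.284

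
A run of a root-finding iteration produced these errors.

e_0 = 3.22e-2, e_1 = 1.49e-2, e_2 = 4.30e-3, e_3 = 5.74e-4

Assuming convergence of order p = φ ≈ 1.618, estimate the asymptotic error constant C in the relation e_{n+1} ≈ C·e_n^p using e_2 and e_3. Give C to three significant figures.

3.87

C ≈ e_3 / e_2^1.618
  = 5.74e-4 / (4.30e-3)^1.618
  = 5.74e-4 / 0.000148235 ≈ 3.8722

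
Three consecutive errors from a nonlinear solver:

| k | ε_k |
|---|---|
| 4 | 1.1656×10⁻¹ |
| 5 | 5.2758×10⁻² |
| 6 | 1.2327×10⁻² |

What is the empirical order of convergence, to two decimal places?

1.83

p ≈ ln(ε_6/ε_5) / ln(ε_5/ε_4)
  = ln(1.2327×10⁻²/5.2758×10⁻²) / ln(5.2758×10⁻²/1.1656×10⁻¹)
  = ln(0.233652) / ln(0.452625)
  = -1.45392 / -0.79269 ≈ 1.83416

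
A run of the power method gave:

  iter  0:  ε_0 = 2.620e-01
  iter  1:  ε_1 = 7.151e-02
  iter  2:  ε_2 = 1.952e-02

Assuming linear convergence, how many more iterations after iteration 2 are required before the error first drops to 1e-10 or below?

Rate ρ ≈ ε_2/ε_1 = 1.952e-02/7.151e-02 = 0.2730.
After j more steps, ε_{2+j} ≈ 1.952e-02·ρ^j; need ρ^j ≤ 1e-10/1.952e-02 = 5.12295e-09.
j ≥ ln(5.12295e-09)/ln(0.2730) = -19.0895/-1.29828 = 14.704.
So 15 more iterations are needed.

15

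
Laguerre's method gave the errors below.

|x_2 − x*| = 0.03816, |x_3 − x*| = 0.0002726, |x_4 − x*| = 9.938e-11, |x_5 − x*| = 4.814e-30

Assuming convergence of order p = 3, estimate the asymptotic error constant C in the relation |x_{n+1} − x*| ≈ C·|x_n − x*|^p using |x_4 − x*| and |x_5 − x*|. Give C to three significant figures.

4.90

C ≈ |x_5 − x*| / |x_4 − x*|^3
  = 4.814e-30 / (9.938e-11)^3
  = 4.814e-30 / 9.81515e-31 ≈ 4.9047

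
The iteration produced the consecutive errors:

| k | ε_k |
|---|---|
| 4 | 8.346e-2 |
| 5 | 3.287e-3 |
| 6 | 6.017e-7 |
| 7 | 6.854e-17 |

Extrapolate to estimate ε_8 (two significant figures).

First estimate the order: p ≈ ln(ε_7/ε_6) / ln(ε_6/ε_5) = ln(6.854e-17/6.017e-7)/ln(6.017e-7/3.287e-3) = ln(1.13911e-10)/ln(0.000183054) ≈ 2.6605.
Then ε_8 ≈ ε_7·(ε_7/ε_6)^p = 6.854e-17·(1.13911e-10)^2.6605 = 6.854e-17·3.5115e-27 ≈ 2.407e-43.

2.4e-43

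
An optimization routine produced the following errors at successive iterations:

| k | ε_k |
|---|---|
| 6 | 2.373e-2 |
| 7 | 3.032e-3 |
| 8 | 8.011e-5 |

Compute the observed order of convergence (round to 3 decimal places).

1.766

p ≈ ln(ε_8/ε_7) / ln(ε_7/ε_6)
  = ln(8.011e-5/3.032e-3) / ln(3.032e-3/2.373e-2)
  = ln(0.0264215) / ln(0.127771)
  = -3.633577 / -2.057516 ≈ 1.766002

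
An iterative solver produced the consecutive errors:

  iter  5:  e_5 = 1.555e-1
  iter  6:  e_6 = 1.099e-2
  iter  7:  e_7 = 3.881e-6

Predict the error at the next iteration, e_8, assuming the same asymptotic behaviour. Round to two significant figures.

1.7e-16

First estimate the order: p ≈ ln(e_7/e_6) / ln(e_6/e_5) = ln(3.881e-6/1.099e-2)/ln(1.099e-2/1.555e-1) = ln(0.000353139)/ln(0.0706752) ≈ 2.9999.
Then e_8 ≈ e_7·(e_7/e_6)^p = 3.881e-6·(0.000353139)^2.9999 = 3.881e-6·4.4074e-11 ≈ 1.711e-16.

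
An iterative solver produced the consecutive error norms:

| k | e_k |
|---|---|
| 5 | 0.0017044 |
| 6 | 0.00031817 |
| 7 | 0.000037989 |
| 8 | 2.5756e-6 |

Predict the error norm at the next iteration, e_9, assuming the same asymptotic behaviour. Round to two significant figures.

8.5e-8

First estimate the order: p ≈ ln(e_8/e_7) / ln(e_7/e_6) = ln(2.5756e-6/0.000037989)/ln(0.000037989/0.00031817) = ln(0.0677986)/ln(0.119398) ≈ 1.2663.
Then e_9 ≈ e_8·(e_8/e_7)^p = 2.5756e-6·(0.0677986)^1.2663 = 2.5756e-6·0.0331112 ≈ 8.528e-08.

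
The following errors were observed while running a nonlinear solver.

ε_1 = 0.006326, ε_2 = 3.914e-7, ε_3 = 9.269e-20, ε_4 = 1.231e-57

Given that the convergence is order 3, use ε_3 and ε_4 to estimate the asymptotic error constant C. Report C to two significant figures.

C ≈ ε_4 / ε_3^3
  = 1.231e-57 / (9.269e-20)^3
  = 1.231e-57 / 7.9634e-58 ≈ 1.5458

1.5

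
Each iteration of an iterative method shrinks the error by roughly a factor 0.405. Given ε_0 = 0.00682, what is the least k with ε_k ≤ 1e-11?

After k steps, ε_k ≈ 0.00682·0.405^k.
Need 0.405^k ≤ 1e-11/0.00682 = 1.46628e-09.
k ≥ ln(1.46628e-09)/ln(0.405) = -20.3405/-0.90387 = 22.504.
Smallest integer k = 23.

23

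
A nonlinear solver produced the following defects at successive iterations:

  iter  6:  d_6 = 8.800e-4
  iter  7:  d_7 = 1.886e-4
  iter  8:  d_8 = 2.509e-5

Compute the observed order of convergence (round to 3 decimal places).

p ≈ ln(d_8/d_7) / ln(d_7/d_6)
  = ln(2.509e-5/1.886e-4) / ln(1.886e-4/8.800e-4)
  = ln(0.133033) / ln(0.214318)
  = -2.017158 / -1.540294 ≈ 1.309593

1.310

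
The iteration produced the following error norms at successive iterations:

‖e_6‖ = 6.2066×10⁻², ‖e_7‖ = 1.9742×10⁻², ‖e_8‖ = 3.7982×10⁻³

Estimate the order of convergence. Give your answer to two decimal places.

p ≈ ln(‖e_8‖/‖e_7‖) / ln(‖e_7‖/‖e_6‖)
  = ln(3.7982×10⁻³/1.9742×10⁻²) / ln(1.9742×10⁻²/6.2066×10⁻²)
  = ln(0.192392) / ln(0.318081)
  = -1.64822 / -1.14545 ≈ 1.43893

1.44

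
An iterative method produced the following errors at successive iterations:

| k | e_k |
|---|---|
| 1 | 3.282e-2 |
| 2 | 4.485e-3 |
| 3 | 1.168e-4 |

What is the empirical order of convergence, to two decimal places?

1.83

p ≈ ln(e_3/e_2) / ln(e_2/e_1)
  = ln(1.168e-4/4.485e-3) / ln(4.485e-3/3.282e-2)
  = ln(0.0260424) / ln(0.136654)
  = -3.64803 / -1.99030 ≈ 1.83290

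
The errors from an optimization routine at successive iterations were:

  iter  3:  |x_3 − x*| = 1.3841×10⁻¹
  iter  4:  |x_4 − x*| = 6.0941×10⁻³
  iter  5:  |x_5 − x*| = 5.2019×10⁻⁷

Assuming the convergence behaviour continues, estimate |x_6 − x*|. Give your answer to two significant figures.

3.2e-19

First estimate the order: p ≈ ln(|x_5 − x*|/|x_4 − x*|) / ln(|x_4 − x*|/|x_3 − x*|) = ln(5.2019×10⁻⁷/6.0941×10⁻³)/ln(6.0941×10⁻³/1.3841×10⁻¹) = ln(8.53596e-05)/ln(0.0440293) ≈ 3.0000.
Then |x_6 − x*| ≈ |x_5 − x*|·(|x_5 − x*|/|x_4 − x*|)^p = 5.2019×10⁻⁷·(8.53596e-05)^3.0000 = 5.2019×10⁻⁷·6.21952e-13 ≈ 3.235e-19.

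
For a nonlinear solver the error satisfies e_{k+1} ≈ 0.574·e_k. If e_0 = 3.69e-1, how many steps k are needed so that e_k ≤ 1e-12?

48

After k steps, e_k ≈ 3.69e-1·0.574^k.
Need 0.574^k ≤ 1e-12/3.69e-1 = 2.71003e-12.
k ≥ ln(2.71003e-12)/ln(0.574) = -26.6341/-0.55513 = 47.978.
Smallest integer k = 48.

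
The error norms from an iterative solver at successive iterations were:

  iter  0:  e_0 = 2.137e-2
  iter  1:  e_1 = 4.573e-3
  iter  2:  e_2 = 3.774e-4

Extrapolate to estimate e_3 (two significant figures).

First estimate the order: p ≈ ln(e_2/e_1) / ln(e_1/e_0) = ln(3.774e-4/4.573e-3)/ln(4.573e-3/2.137e-2) = ln(0.0825279)/ln(0.213992) ≈ 1.6180.
Then e_3 ≈ e_2·(e_2/e_1)^p = 3.774e-4·(0.0825279)^1.6180 = 3.774e-4·0.0176628 ≈ 6.666e-06.

6.7e-6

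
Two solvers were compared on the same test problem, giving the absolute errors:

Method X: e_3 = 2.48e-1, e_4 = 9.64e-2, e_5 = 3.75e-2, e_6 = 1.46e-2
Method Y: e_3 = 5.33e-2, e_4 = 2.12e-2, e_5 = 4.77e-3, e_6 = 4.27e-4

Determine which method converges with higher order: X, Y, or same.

Y

Method X: p ≈ ln(1.46e-2/3.75e-2)/ln(3.75e-2/9.64e-2) ≈ 1.00.
Method Y: p ≈ ln(4.27e-4/4.77e-3)/ln(4.77e-3/2.12e-2) ≈ 1.62.
Method Y has the higher order (≈1.6 vs ≈1.0).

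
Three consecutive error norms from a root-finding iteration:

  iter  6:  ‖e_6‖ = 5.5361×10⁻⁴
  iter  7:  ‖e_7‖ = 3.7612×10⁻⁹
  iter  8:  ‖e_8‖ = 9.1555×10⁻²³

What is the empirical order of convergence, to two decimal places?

2.63

p ≈ ln(‖e_8‖/‖e_7‖) / ln(‖e_7‖/‖e_6‖)
  = ln(9.1555×10⁻²³/3.7612×10⁻⁹) / ln(3.7612×10⁻⁹/5.5361×10⁻⁴)
  = ln(2.4342e-14) / ln(6.79395e-06)
  = -31.34657 / -11.89948 ≈ 2.63428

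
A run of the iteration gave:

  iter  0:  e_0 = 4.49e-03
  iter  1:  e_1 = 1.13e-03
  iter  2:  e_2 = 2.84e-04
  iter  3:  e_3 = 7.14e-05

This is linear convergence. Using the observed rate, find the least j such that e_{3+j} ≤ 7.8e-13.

Rate ρ ≈ e_3/e_2 = 7.14e-05/2.84e-04 = 0.2514.
After j more steps, e_{3+j} ≈ 7.14e-05·ρ^j; need ρ^j ≤ 7.8e-13/7.14e-05 = 1.09244e-08.
j ≥ ln(1.09244e-08)/ln(0.2514) = -18.3323/-1.38071 = 13.277.
So 14 more iterations are needed.

14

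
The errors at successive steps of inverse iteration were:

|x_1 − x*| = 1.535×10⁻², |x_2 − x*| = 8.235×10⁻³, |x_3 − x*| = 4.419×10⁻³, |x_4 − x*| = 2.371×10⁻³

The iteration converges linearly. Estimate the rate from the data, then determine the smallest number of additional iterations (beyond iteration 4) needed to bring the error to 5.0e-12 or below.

Rate ρ ≈ |x_4 − x*|/|x_3 − x*| = 2.371×10⁻³/4.419×10⁻³ = 0.5365.
After j more steps, |x_{4+j} − x*| ≈ 2.371×10⁻³·ρ^j; need ρ^j ≤ 5.0e-12/2.371×10⁻³ = 2.10881e-09.
j ≥ ln(2.10881e-09)/ln(0.5365) = -19.9771/-0.62269 = 32.082.
So 33 more iterations are needed.

33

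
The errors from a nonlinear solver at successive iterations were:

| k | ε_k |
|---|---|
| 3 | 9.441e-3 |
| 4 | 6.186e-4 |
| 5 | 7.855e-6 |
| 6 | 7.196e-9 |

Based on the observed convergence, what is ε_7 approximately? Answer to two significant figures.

9.8e-14

First estimate the order: p ≈ ln(ε_6/ε_5) / ln(ε_5/ε_4) = ln(7.196e-9/7.855e-6)/ln(7.855e-6/6.186e-4) = ln(0.000916104)/ln(0.012698) ≈ 1.6021.
Then ε_7 ≈ ε_6·(ε_6/ε_5)^p = 7.196e-9·(0.000916104)^1.6021 = 7.196e-9·1.35747e-05 ≈ 9.768e-14.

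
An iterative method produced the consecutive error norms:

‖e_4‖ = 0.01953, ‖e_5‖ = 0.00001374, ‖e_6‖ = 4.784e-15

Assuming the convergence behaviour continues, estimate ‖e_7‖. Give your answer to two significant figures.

2.0e-43

First estimate the order: p ≈ ln(‖e_6‖/‖e_5‖) / ln(‖e_5‖/‖e_4‖) = ln(4.784e-15/0.00001374)/ln(0.00001374/0.01953) = ln(3.4818e-10)/ln(0.000703533) ≈ 3.0000.
Then ‖e_7‖ ≈ ‖e_6‖·(‖e_6‖/‖e_5‖)^p = 4.784e-15·(3.4818e-10)^3.0000 = 4.784e-15·4.22096e-29 ≈ 2.019e-43.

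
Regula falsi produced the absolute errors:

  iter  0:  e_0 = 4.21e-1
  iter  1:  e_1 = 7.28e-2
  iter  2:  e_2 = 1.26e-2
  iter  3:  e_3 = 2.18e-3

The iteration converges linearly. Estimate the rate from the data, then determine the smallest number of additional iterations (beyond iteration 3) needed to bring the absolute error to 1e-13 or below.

Rate ρ ≈ e_3/e_2 = 2.18e-3/1.26e-2 = 0.1730.
After j more steps, e_{3+j} ≈ 2.18e-3·ρ^j; need ρ^j ≤ 1e-13/2.18e-3 = 4.58716e-11.
j ≥ ln(4.58716e-11)/ln(0.1730) = -23.8052/-1.75446 = 13.568.
So 14 more iterations are needed.

14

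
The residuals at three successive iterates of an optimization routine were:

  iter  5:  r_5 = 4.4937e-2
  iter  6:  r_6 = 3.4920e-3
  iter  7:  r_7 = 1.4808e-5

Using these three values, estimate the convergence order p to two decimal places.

2.14

p ≈ ln(r_7/r_6) / ln(r_6/r_5)
  = ln(1.4808e-5/3.4920e-3) / ln(3.4920e-3/4.4937e-2)
  = ln(0.00424055) / ln(0.0777088)
  = -5.46306 / -2.55479 ≈ 2.13836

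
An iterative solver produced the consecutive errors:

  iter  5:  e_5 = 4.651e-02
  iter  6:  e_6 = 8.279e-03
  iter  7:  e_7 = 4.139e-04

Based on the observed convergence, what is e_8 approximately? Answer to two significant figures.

First estimate the order: p ≈ ln(e_7/e_6) / ln(e_6/e_5) = ln(4.139e-04/8.279e-03)/ln(8.279e-03/4.651e-02) = ln(0.049994)/ln(0.178005) ≈ 1.7358.
Then e_8 ≈ e_7·(e_7/e_6)^p = 4.139e-04·(0.049994)^1.7358 = 4.139e-04·0.00551546 ≈ 2.283e-06.

2.3e-6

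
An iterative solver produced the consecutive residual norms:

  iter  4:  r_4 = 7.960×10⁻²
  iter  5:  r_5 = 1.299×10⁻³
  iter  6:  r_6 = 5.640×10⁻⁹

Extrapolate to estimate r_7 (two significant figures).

4.6e-25

First estimate the order: p ≈ ln(r_6/r_5) / ln(r_5/r_4) = ln(5.640×10⁻⁹/1.299×10⁻³)/ln(1.299×10⁻³/7.960×10⁻²) = ln(4.3418e-06)/ln(0.0163191) ≈ 3.0002.
Then r_7 ≈ r_6·(r_6/r_5)^p = 5.640×10⁻⁹·(4.3418e-06)^3.0002 = 5.640×10⁻⁹·8.16464e-17 ≈ 4.605e-25.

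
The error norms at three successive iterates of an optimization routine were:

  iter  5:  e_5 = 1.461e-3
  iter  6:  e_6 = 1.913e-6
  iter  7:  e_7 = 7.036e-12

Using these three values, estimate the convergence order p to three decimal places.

p ≈ ln(e_7/e_6) / ln(e_6/e_5)
  = ln(7.036e-12/1.913e-6) / ln(1.913e-6/1.461e-3)
  = ln(3.67799e-06) / ln(0.00130938)
  = -12.513144 / -6.638202 ≈ 1.885020

1.885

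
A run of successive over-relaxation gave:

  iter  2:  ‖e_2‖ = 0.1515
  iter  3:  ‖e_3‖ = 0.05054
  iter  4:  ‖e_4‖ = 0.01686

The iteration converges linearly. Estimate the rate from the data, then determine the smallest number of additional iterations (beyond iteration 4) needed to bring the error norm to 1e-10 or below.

Rate ρ ≈ ‖e_4‖/‖e_3‖ = 0.01686/0.05054 = 0.3336.
After j more steps, ‖e_{4+j}‖ ≈ 0.01686·ρ^j; need ρ^j ≤ 1e-10/0.01686 = 5.9312e-09.
j ≥ ln(5.9312e-09)/ln(0.3336) = -18.9430/-1.09781 = 17.255.
So 18 more iterations are needed.

18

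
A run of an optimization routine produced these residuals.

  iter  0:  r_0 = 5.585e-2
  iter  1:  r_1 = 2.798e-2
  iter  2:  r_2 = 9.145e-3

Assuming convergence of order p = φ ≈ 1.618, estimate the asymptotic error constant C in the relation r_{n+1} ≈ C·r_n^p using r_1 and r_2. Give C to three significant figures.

C ≈ r_2 / r_1^1.618
  = 9.145e-3 / (2.798e-2)^1.618
  = 9.145e-3 / 0.00306902 ≈ 2.9798

2.98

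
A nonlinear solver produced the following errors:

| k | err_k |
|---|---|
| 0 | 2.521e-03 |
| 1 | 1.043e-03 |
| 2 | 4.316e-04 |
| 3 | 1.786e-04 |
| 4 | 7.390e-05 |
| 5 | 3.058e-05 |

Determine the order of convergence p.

1

Consecutive ratios: err_5/err_4 = 3.058e-05/7.390e-05 = 0.413802, err_4/err_3 = 7.390e-05/1.786e-04 = 0.413774.
p ≈ ln(0.413802)/ln(0.413774) = -0.8824/-0.8824 ≈ 1.00.
So the convergence is linear (order 1).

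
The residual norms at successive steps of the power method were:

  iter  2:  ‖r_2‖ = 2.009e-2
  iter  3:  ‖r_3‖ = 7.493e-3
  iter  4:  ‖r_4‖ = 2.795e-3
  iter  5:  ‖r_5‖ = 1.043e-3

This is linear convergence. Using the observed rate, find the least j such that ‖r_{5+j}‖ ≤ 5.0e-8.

11

Rate ρ ≈ ‖r_5‖/‖r_4‖ = 1.043e-3/2.795e-3 = 0.3732.
After j more steps, ‖r_{5+j}‖ ≈ 1.043e-3·ρ^j; need ρ^j ≤ 5.0e-8/1.043e-3 = 4.79386e-05.
j ≥ ln(4.79386e-05)/ln(0.3732) = -9.9456/-0.98564 = 10.090.
So 11 more iterations are needed.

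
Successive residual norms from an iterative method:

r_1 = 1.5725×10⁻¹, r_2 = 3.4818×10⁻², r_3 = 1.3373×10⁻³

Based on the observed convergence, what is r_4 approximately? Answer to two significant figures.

1.2e-6

First estimate the order: p ≈ ln(r_3/r_2) / ln(r_2/r_1) = ln(1.3373×10⁻³/3.4818×10⁻²)/ln(3.4818×10⁻²/1.5725×10⁻¹) = ln(0.0384083)/ln(0.221418) ≈ 2.1619.
Then r_4 ≈ r_3·(r_3/r_2)^p = 1.3373×10⁻³·(0.0384083)^2.1619 = 1.3373×10⁻³·0.000870299 ≈ 1.164e-06.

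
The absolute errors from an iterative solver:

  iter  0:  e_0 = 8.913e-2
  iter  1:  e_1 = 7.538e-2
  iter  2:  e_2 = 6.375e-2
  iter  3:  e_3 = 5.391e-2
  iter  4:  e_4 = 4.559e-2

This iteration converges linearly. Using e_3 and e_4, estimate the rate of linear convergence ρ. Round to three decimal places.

ρ ≈ e_4/e_3 = 4.559e-2/5.391e-2 = 0.84567

0.846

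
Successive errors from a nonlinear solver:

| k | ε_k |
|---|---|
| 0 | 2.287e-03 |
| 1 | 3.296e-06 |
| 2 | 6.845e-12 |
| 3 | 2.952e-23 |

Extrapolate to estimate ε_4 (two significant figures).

5.5e-46

First estimate the order: p ≈ ln(ε_3/ε_2) / ln(ε_2/ε_1) = ln(2.952e-23/6.845e-12)/ln(6.845e-12/3.296e-06) = ln(4.31264e-12)/ln(2.07676e-06) ≈ 2.0000.
Then ε_4 ≈ ε_3·(ε_3/ε_2)^p = 2.952e-23·(4.31264e-12)^2.0000 = 2.952e-23·1.85989e-23 ≈ 5.49e-46.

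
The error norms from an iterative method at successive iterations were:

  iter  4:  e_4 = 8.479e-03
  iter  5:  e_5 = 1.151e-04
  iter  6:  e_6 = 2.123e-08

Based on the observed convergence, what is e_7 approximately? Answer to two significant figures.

First estimate the order: p ≈ ln(e_6/e_5) / ln(e_5/e_4) = ln(2.123e-08/1.151e-04)/ln(1.151e-04/8.479e-03) = ln(0.000184448)/ln(0.0135747) ≈ 1.9998.
Then e_7 ≈ e_6·(e_6/e_5)^p = 2.123e-08·(0.000184448)^1.9998 = 2.123e-08·3.40796e-08 ≈ 7.235e-16.

7.2e-16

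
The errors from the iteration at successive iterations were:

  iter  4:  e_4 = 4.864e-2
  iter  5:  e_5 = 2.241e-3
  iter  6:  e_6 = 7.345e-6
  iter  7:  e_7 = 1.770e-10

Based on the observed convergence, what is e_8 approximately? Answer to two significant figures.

4.6e-19

First estimate the order: p ≈ ln(e_7/e_6) / ln(e_6/e_5) = ln(1.770e-10/7.345e-6)/ln(7.345e-6/2.241e-3) = ln(2.4098e-05)/ln(0.00327755) ≈ 1.8588.
Then e_8 ≈ e_7·(e_7/e_6)^p = 1.770e-10·(2.4098e-05)^1.8588 = 1.770e-10·2.60631e-09 ≈ 4.613e-19.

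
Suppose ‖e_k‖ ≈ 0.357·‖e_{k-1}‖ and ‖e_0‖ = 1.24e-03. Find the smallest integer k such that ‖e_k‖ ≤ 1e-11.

After k steps, ‖e_k‖ ≈ 1.24e-03·0.357^k.
Need 0.357^k ≤ 1e-11/1.24e-03 = 8.06452e-09.
k ≥ ln(8.06452e-09)/ln(0.357) = -18.6358/-1.03002 = 18.093.
Smallest integer k = 19.

19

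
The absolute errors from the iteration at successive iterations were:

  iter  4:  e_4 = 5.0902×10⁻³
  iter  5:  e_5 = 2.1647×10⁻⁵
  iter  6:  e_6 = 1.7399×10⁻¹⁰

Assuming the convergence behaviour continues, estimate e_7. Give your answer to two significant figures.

First estimate the order: p ≈ ln(e_6/e_5) / ln(e_5/e_4) = ln(1.7399×10⁻¹⁰/2.1647×10⁻⁵)/ln(2.1647×10⁻⁵/5.0902×10⁻³) = ln(8.0376e-06)/ln(0.00425268) ≈ 2.1485.
Then e_7 ≈ e_6·(e_6/e_5)^p = 1.7399×10⁻¹⁰·(8.0376e-06)^2.1485 = 1.7399×10⁻¹⁰·1.13152e-11 ≈ 1.969e-21.

2.0e-21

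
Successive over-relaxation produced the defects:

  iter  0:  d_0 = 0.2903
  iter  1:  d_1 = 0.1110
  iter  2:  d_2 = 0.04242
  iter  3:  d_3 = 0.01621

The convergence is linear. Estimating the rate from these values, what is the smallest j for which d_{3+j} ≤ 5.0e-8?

Rate ρ ≈ d_3/d_2 = 0.01621/0.04242 = 0.3821.
After j more steps, d_{3+j} ≈ 0.01621·ρ^j; need ρ^j ≤ 5.0e-8/0.01621 = 3.08452e-06.
j ≥ ln(3.08452e-06)/ln(0.3821) = -12.6891/-0.96207 = 13.189.
So 14 more iterations are needed.

14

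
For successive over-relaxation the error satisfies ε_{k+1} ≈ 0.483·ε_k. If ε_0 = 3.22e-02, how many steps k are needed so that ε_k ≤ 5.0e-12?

After k steps, ε_k ≈ 3.22e-02·0.483^k.
Need 0.483^k ≤ 5.0e-12/3.22e-02 = 1.5528e-10.
k ≥ ln(1.5528e-10)/ln(0.483) = -22.5858/-0.72774 = 31.036.
Smallest integer k = 32.

32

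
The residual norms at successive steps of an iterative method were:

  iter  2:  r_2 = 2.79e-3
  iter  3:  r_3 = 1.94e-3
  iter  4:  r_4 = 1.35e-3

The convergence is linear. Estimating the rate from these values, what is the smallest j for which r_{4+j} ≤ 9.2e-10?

40

Rate ρ ≈ r_4/r_3 = 1.35e-3/1.94e-3 = 0.6959.
After j more steps, r_{4+j} ≈ 1.35e-3·ρ^j; need ρ^j ≤ 9.2e-10/1.35e-3 = 6.81481e-07.
j ≥ ln(6.81481e-07)/ln(0.6959) = -14.1990/-0.36255 = 39.164.
So 40 more iterations are needed.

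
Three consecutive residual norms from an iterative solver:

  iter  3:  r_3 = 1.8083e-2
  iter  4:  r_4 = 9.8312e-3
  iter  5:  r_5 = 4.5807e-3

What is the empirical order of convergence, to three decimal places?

p ≈ ln(r_5/r_4) / ln(r_4/r_3)
  = ln(4.5807e-3/9.8312e-3) / ln(9.8312e-3/1.8083e-2)
  = ln(0.465935) / ln(0.543671)
  = -0.763709 / -0.609411 ≈ 1.253192

1.253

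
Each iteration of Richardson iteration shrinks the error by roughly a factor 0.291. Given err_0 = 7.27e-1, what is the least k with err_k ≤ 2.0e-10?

18

After k steps, err_k ≈ 7.27e-1·0.291^k.
Need 0.291^k ≤ 2.0e-10/7.27e-1 = 2.75103e-10.
k ≥ ln(2.75103e-10)/ln(0.291) = -22.0139/-1.23443 = 17.833.
Smallest integer k = 18.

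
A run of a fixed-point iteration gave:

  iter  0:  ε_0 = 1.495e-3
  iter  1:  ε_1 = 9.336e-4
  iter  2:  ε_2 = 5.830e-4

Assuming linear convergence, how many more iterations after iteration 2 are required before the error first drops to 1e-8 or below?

24

Rate ρ ≈ ε_2/ε_1 = 5.830e-4/9.336e-4 = 0.6245.
After j more steps, ε_{2+j} ≈ 5.830e-4·ρ^j; need ρ^j ≤ 1e-8/5.830e-4 = 1.71527e-05.
j ≥ ln(1.71527e-05)/ln(0.6245) = -10.9734/-0.47080 = 23.308.
So 24 more iterations are needed.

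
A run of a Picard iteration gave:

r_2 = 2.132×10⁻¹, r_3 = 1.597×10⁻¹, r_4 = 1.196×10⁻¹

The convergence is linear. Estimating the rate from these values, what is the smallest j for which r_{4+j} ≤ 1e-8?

57

Rate ρ ≈ r_4/r_3 = 1.196×10⁻¹/1.597×10⁻¹ = 0.7489.
After j more steps, r_{4+j} ≈ 1.196×10⁻¹·ρ^j; need ρ^j ≤ 1e-8/1.196×10⁻¹ = 8.3612e-08.
j ≥ ln(8.3612e-08)/ln(0.7489) = -16.2971/-0.28915 = 56.362.
So 57 more iterations are needed.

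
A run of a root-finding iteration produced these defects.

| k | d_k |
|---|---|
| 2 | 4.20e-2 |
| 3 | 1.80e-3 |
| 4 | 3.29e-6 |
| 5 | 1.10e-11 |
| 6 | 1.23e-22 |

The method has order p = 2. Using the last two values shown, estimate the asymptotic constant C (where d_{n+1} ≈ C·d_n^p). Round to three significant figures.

1.02

C ≈ d_6 / d_5^2
  = 1.23e-22 / (1.10e-11)^2
  = 1.23e-22 / 1.21e-22 ≈ 1.0165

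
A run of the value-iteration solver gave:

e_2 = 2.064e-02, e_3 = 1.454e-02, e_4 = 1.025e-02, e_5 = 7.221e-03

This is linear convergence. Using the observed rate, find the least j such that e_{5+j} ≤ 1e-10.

52

Rate ρ ≈ e_5/e_4 = 7.221e-03/1.025e-02 = 0.7045.
After j more steps, e_{5+j} ≈ 7.221e-03·ρ^j; need ρ^j ≤ 1e-10/7.221e-03 = 1.38485e-08.
j ≥ ln(1.38485e-08)/ln(0.7045) = -18.0951/-0.35027 = 51.660.
So 52 more iterations are needed.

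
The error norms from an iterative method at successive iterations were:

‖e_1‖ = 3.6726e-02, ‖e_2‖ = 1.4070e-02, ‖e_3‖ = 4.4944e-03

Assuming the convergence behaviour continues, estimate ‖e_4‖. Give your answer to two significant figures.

1.2e-3

First estimate the order: p ≈ ln(‖e_3‖/‖e_2‖) / ln(‖e_2‖/‖e_1‖) = ln(4.4944e-03/1.4070e-02)/ln(1.4070e-02/3.6726e-02) = ln(0.319431)/ln(0.383107) ≈ 1.1895.
Then ‖e_4‖ ≈ ‖e_3‖·(‖e_3‖/‖e_2‖)^p = 4.4944e-03·(0.319431)^1.1895 = 4.4944e-03·0.25731 ≈ 0.001156.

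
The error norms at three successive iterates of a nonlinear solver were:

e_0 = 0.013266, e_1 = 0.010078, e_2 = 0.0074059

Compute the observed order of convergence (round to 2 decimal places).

1.12

p ≈ ln(e_2/e_1) / ln(e_1/e_0)
  = ln(0.0074059/0.010078) / ln(0.010078/0.013266)
  = ln(0.734858) / ln(0.759686)
  = -0.30808 / -0.27485 ≈ 1.12090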